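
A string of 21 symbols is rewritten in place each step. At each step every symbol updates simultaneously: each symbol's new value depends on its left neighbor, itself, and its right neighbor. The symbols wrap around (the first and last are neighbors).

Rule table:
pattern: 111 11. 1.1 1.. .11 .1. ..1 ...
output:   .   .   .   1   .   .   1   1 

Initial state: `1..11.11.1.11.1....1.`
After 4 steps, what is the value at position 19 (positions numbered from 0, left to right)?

step 1: .11............1111..
step 2: 1..111111111111....11
step 3: .11............1111..  (repeats step 1; period 2)
step 4: 1..111111111111....11
position 19 holds 1

1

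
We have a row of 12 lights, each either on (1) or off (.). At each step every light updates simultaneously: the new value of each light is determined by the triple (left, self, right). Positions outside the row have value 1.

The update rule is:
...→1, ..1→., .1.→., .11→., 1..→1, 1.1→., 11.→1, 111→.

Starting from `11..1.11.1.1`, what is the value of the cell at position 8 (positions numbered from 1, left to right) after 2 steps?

.

step 1: .11....1....
step 2: ..1111..111.
position 8 holds .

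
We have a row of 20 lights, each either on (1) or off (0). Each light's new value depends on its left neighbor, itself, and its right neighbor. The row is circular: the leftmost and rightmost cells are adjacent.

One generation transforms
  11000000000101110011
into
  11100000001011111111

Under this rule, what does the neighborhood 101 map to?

1

At position 12 the neighborhood is 101; the next row has 1 there.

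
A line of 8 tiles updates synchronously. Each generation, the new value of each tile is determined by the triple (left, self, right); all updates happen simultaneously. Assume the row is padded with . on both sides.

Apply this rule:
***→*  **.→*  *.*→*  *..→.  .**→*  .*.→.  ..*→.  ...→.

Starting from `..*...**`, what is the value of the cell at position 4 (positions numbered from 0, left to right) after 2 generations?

......**
......**
position 4 holds .

.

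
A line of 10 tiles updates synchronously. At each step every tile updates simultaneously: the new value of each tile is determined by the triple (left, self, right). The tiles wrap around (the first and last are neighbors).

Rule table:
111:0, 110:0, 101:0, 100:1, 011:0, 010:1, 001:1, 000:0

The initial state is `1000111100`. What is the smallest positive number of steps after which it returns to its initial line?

6

1101000011
0001100100
0010011110
0111100001
0000010011
1000111100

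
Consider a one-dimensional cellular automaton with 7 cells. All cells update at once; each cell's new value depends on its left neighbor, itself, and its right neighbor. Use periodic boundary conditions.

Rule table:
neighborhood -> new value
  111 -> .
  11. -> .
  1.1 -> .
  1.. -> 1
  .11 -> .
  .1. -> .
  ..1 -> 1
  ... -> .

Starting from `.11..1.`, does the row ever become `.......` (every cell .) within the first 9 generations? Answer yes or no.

generation 1: 1..11.1
generation 2: .11....
generation 3: 1..1...
generation 4: .11.1.1
generation 5: .......
all cells are . at generation 5

yes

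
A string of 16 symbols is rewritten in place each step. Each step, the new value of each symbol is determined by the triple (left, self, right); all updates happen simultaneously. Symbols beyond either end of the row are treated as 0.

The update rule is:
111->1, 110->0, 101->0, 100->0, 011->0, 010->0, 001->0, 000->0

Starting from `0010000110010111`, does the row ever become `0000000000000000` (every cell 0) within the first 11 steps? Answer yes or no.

step 1: 0000000000000010
step 2: 0000000000000000
all cells are 0 at step 2

yes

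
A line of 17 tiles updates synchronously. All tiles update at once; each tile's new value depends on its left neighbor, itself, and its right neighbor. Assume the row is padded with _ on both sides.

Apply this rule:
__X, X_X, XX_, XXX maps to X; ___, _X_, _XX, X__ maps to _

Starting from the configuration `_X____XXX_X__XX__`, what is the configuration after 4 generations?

__X_X_X_X_XX_____

generation 1: X____X_XXX__X_X__
generation 2: ____X_X_XX_X_X___
generation 3: ___X_X_X_XX_X____
generation 4: __X_X_X_X_XX_____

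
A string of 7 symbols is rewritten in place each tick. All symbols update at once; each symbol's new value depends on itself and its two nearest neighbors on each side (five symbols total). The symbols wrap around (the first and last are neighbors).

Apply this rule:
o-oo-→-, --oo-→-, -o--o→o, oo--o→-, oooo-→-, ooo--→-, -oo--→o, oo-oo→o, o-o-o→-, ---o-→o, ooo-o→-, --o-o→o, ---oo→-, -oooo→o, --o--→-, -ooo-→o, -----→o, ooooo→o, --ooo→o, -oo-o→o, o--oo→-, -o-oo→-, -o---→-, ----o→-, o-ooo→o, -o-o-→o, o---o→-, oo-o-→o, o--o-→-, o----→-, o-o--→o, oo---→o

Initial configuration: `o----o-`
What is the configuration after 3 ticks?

--o--o-

tick 1: o---ooo
tick 2: -o--oo-
tick 3: --o--o-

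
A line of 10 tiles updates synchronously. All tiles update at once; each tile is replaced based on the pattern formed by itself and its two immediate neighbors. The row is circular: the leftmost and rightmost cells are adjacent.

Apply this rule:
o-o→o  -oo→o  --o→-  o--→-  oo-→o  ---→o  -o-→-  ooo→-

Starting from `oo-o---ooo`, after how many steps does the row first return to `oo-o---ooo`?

6

-oo--o-o--
-oo---o--o
ooo-o-----
o-oo--ooo-
-ooo--o-oo
oo-o---ooo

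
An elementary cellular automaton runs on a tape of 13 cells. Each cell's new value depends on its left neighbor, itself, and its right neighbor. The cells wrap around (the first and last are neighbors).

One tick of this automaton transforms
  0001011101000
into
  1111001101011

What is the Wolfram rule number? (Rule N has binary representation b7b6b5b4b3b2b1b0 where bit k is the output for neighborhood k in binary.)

199

position 6: 111 → 1  (bit 7 = 1)
position 7: 110 → 1  (bit 6 = 1)
position 4: 101 → 0  (bit 5 = 0)
position 10: 100 → 0  (bit 4 = 0)
position 5: 011 → 0  (bit 3 = 0)
position 3: 010 → 1  (bit 2 = 1)
position 2: 001 → 1  (bit 1 = 1)
position 0: 000 → 1  (bit 0 = 1)
bits b7..b0 = 11000111 = 199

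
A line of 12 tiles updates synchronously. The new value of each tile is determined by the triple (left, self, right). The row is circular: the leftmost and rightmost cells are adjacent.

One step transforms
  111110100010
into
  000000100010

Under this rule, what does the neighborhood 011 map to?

At position 0 the neighborhood is 011; the next row has 0 there.

0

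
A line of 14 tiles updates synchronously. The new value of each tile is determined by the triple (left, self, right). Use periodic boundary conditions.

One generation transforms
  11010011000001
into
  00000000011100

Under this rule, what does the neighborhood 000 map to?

1

At position 9 the neighborhood is 000; the next row has 1 there.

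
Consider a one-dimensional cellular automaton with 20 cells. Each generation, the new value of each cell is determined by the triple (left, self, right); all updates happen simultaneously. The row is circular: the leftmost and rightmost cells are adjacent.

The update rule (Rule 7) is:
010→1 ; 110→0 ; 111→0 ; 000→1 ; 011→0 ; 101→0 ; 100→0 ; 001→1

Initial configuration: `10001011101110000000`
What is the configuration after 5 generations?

10111000000000111111
00000011111111000000
11111100000000011111
00000001111111100000
11111110000000001111

11111110000000001111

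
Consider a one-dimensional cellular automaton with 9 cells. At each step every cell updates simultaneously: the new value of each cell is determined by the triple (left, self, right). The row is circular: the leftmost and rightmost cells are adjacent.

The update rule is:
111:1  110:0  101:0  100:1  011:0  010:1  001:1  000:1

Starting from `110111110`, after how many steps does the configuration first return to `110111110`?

4

000011100
111101011
111001001
110111110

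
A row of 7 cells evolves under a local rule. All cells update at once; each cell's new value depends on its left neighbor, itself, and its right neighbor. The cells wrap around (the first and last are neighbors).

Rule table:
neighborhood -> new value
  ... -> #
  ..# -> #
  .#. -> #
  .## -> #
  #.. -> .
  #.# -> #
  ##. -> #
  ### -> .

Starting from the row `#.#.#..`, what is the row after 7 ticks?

....###

#####.#
....###
.####.#
##..###
.#.##..
#####.#  (repeats tick 1; period 5)
tick 7: ....###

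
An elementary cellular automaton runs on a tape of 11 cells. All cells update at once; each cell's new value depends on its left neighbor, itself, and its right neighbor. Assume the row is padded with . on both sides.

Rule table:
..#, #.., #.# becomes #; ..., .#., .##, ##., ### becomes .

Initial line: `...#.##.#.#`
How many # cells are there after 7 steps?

..#.#..#.#.
.#.#.##.#.#
#.#.#..#.#.
.#.#.##.#.#  (repeats step 2; period 2)
step 7: #.#.#..#.#.
count of #: 5

5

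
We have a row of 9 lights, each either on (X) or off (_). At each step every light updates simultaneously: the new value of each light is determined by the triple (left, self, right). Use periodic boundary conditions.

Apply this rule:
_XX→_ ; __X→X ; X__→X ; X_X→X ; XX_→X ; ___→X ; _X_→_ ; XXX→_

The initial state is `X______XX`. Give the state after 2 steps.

XXXXXXX__
______XXX

______XXX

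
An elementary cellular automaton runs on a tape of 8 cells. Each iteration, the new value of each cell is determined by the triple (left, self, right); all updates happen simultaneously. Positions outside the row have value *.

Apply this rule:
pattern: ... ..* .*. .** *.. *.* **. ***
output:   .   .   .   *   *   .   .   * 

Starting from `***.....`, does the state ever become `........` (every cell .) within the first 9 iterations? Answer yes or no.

iteration 1: **.*....
iteration 2: *...*...
iteration 3: .*...*..
iteration 4: ..*...*.
iteration 5: *..*....
iteration 6: .*..*...
iteration 7: ..*..*..
iteration 8: *..*..*.
iteration 9: .*..*...
iteration 9 is .*..*..., still not uniform .

no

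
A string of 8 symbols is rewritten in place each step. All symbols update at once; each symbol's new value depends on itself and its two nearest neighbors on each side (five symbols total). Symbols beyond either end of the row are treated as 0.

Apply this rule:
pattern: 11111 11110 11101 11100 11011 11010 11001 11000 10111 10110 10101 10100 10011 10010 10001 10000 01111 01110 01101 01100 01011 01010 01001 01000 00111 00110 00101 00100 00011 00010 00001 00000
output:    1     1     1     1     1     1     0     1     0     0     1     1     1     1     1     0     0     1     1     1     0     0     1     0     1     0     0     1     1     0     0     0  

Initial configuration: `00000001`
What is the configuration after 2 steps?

step 1: 00000001  (fixed point — unchanged through step 2)

00000001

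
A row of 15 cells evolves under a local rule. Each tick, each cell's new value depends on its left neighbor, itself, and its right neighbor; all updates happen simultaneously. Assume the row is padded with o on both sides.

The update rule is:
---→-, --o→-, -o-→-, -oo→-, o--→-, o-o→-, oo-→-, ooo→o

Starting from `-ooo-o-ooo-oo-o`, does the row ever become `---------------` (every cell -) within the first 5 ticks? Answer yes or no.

yes

--o-----o------
---------------
all cells are - at tick 2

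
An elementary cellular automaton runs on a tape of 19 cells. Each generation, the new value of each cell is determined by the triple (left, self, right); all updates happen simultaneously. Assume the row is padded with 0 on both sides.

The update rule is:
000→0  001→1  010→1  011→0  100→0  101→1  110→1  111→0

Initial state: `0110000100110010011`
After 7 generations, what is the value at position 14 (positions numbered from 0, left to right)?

1

generation 1: 1010001101010110101
generation 2: 1110010111111011111
generation 3: 0010111000001100001
generation 4: 0111001000010100011
generation 5: 1001011000111100101
generation 6: 1011101001000101111
generation 7: 1100111011001110001
position 14 holds 1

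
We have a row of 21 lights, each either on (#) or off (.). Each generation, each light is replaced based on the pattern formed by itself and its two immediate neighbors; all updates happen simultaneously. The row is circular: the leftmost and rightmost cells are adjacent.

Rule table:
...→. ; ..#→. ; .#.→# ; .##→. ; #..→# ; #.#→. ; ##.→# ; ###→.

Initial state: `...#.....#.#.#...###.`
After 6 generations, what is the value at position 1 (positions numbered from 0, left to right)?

...##....#.#.##....##
#...##...#.#..##....#
##...##..#.##..##....
.##...##.#..##..##...
..##...#.##..##..##..
...##..#..##..##..##.
position 1 holds .

.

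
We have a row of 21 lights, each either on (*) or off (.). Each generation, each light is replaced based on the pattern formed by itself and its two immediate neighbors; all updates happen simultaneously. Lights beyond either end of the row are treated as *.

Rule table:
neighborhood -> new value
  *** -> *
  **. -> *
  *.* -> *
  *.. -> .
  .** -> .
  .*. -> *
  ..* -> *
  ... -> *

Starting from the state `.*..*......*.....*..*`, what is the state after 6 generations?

*******.**.******.***

generation 1: **.**.******.*****.*.
generation 2: ***.**.******.*******
generation 3: ****.**.******.******
generation 4: *****.**.******.*****
generation 5: ******.**.******.****
generation 6: *******.**.******.***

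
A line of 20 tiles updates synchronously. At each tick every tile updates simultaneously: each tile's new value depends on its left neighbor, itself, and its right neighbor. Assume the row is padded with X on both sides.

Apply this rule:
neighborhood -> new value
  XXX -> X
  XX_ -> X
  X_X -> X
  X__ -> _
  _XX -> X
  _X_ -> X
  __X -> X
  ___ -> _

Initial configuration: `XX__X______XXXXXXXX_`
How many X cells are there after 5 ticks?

19

XX_XX_____XXXXXXXXXX
XXXXX____XXXXXXXXXXX
XXXXX___XXXXXXXXXXXX
XXXXX__XXXXXXXXXXXXX
XXXXX_XXXXXXXXXXXXXX
count of X: 19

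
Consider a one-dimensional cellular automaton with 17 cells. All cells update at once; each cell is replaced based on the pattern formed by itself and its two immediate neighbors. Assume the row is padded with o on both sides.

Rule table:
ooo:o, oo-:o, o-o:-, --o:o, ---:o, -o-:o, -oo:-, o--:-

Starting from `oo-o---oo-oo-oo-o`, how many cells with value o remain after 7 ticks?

oo-o-oo-o--o--o--
oo-o--o-o-oo-oo-o
oo-o-oo-o--o--o--  (repeats tick 1; period 2)
tick 7: oo-o-oo-o--o--o--
count of o: 8

8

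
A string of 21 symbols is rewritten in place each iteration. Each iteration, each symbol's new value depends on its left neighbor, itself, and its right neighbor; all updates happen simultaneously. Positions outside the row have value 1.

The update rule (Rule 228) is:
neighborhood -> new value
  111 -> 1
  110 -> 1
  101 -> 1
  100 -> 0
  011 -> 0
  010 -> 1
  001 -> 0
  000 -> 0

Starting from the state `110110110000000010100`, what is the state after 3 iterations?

111011010000000011100
111101110000000001100
111110110000000000100

111110110000000000100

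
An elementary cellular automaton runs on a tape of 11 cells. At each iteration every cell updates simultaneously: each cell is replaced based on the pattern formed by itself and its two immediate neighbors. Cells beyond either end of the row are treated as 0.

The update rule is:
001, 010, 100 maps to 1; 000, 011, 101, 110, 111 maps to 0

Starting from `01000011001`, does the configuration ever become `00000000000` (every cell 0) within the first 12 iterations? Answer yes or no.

yes

iteration 1: 11100100111
iteration 2: 00011111000
iteration 3: 00100000100
iteration 4: 01110001110
iteration 5: 10001010001
iteration 6: 11011011011
iteration 7: 00000000000
all cells are 0 at iteration 7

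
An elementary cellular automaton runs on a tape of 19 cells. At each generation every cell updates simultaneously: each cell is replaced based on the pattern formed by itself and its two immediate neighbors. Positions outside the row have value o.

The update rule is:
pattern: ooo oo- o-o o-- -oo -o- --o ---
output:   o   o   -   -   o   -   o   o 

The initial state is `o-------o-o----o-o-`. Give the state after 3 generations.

o-oooooo----ooo----
o-oooooo-oooooo-ooo
o-oooooo-oooooo-ooo

o-oooooo-oooooo-ooo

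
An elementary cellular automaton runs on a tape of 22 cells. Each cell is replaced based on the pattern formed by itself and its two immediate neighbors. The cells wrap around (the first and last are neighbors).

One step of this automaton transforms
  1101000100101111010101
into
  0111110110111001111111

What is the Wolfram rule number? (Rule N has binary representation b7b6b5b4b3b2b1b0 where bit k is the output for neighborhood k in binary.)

position 0: 111 → 0  (bit 7 = 0)
position 1: 110 → 1  (bit 6 = 1)
position 2: 101 → 1  (bit 5 = 1)
position 4: 100 → 1  (bit 4 = 1)
position 12: 011 → 1  (bit 3 = 1)
position 3: 010 → 1  (bit 2 = 1)
position 6: 001 → 0  (bit 1 = 0)
position 5: 000 → 1  (bit 0 = 1)
bits b7..b0 = 01111101 = 125

125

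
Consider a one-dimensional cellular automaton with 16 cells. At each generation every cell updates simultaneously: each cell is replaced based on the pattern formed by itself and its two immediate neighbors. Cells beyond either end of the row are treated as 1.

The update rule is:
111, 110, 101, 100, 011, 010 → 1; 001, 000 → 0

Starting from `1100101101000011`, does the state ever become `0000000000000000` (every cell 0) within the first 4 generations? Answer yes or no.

generation 1: 1110111111100011
generation 2: 1111111111110011
generation 3: 1111111111111011
generation 4: 1111111111111111
generation 4 is 1111111111111111, still not uniform 0

no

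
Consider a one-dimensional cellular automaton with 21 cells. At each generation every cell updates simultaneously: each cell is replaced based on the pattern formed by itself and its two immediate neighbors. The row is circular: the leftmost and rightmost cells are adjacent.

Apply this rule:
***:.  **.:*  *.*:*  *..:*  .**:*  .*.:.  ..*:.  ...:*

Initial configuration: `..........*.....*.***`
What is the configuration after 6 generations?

*...**.**......***.**

*********..****..**.*
........**.*..**.****
*******.***.*.****..*
......***.**.**..**.*
*****.*.********.***.
*...**.**......***.**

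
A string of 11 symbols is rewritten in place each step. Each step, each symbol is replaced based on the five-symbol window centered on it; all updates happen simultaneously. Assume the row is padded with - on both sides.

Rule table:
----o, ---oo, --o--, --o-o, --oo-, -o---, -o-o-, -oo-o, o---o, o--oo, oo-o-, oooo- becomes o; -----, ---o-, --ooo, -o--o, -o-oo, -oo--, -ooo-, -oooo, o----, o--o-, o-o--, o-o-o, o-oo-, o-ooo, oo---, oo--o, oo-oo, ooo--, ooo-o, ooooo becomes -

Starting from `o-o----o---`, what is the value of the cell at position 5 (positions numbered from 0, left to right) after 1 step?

oo-o-o-oo--
position 5 holds o

o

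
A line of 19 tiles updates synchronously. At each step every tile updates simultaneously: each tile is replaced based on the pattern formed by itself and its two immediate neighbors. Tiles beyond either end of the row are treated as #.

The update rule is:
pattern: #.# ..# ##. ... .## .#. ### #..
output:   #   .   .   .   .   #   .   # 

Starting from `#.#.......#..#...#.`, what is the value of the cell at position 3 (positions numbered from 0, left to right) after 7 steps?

.

.###......##.##..##
#...#.......#..#...
.#..##......##.##..
###...#.......#..#.
...#..##......##.##
#..##...#.......#..
.#...#..##......##.
position 3 holds .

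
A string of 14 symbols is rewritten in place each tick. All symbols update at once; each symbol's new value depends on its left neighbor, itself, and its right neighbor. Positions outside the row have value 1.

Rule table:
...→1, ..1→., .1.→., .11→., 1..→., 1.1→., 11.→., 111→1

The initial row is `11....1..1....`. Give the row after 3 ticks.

.1111..11..11.

tick 1: 1..11......11.
tick 2: ......1111....
tick 3: .1111..11..11.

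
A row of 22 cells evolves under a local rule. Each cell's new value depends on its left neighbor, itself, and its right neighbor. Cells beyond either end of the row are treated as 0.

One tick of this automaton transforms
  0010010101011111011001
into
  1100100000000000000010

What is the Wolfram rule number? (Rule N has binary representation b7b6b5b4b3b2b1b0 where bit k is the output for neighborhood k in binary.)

position 12: 111 → 0  (bit 7 = 0)
position 15: 110 → 0  (bit 6 = 0)
position 6: 101 → 0  (bit 5 = 0)
position 3: 100 → 0  (bit 4 = 0)
position 11: 011 → 0  (bit 3 = 0)
position 2: 010 → 0  (bit 2 = 0)
position 1: 001 → 1  (bit 1 = 1)
position 0: 000 → 1  (bit 0 = 1)
bits b7..b0 = 00000011 = 3

3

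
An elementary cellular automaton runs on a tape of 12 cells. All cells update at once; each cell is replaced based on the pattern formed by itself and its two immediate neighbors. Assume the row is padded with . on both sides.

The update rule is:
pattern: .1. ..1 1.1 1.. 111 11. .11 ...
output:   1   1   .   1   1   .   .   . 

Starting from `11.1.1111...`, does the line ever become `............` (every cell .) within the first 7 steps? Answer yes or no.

no

step 1: ...1..11.1..
step 2: ..1111...11.
step 3: .1.11.1.1..1
step 4: 11....1.1111
step 5: ..1..11..11.
step 6: .1111..11..1
step 7: 1.11.11..111
step 7 is 1.11.11..111, still not uniform .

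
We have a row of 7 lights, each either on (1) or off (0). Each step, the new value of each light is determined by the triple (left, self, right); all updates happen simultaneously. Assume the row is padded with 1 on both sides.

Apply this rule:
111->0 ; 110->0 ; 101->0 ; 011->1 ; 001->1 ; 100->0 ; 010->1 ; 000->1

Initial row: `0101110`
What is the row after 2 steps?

0101011

step 1: 0101000
step 2: 0101011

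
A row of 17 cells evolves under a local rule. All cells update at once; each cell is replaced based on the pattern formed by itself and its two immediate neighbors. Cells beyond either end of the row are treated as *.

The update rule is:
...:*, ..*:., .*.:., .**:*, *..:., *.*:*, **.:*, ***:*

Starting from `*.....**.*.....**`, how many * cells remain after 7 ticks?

15

*.***.***..***.**
*********..******
*********..******  (fixed point — unchanged through tick 7)
count of *: 15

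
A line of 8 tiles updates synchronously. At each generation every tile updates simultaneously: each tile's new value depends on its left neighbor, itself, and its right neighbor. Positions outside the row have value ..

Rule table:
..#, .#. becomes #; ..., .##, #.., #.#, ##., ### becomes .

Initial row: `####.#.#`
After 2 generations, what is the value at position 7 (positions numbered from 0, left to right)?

generation 1: .....#.#
generation 2: ....##.#
position 7 holds #

#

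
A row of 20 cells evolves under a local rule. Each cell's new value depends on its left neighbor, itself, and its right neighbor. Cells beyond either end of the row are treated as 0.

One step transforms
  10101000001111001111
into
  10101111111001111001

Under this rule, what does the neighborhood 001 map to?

At position 9 the neighborhood is 001; the next row has 1 there.

1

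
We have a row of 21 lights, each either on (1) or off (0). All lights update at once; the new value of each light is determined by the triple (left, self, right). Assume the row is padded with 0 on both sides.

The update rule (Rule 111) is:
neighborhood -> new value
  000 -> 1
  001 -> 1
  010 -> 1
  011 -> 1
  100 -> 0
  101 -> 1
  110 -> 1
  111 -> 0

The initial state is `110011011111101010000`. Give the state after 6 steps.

110111110000111110111
111100010111100011101
100101111100101110111
101111000101111011101
111001011111001110111
101011110001011011101

101011110001011011101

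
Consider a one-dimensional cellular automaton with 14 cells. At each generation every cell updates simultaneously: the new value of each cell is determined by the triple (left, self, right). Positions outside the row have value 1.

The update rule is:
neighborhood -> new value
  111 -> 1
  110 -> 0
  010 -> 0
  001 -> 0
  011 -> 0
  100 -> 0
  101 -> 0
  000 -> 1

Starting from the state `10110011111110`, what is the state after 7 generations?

01001110000000

00000001111100
01111100111000
00111000010010
00010011000000
01000000011110
00011111001100
01001110000000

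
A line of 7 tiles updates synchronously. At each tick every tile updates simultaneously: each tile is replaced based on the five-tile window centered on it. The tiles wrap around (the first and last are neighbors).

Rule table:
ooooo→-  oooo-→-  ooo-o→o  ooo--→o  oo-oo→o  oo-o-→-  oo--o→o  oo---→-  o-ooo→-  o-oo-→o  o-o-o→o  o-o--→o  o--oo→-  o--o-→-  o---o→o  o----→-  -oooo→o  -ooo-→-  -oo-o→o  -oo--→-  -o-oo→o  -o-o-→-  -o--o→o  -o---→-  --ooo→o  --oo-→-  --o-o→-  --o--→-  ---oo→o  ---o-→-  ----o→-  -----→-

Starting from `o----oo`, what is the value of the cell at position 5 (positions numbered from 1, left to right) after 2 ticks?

-

o---oo-
o-oo-o-
position 5 holds -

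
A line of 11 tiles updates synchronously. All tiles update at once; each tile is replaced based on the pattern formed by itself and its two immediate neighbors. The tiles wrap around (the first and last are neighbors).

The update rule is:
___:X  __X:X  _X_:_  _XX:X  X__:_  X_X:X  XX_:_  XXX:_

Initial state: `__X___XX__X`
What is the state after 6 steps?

X__XX__X__X

_X__XXX__X_
X__XX___X__
__XX__XX__X
_XX__XX__X_
XX__XX__X__
X__XX__X__X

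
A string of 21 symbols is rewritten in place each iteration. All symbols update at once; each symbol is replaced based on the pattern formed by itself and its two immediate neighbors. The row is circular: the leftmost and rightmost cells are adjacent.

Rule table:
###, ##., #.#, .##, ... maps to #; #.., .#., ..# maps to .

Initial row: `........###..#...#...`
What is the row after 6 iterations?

################.####

#######.###....#...##
###########.##...#.##
##############.#..###
###############...###
###############.#.###
################.####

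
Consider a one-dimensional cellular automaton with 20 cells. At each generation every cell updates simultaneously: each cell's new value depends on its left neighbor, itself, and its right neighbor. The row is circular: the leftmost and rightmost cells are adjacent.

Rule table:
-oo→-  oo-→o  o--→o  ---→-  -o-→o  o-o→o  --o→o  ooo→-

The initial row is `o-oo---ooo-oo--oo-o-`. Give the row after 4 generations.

oo-oo-o--oo-ooo-oooo
-oo-ooooo-oo--oo----
o-oo----oo-ooo-oo---
oo-oo--o-oo--oo-oo-o

oo-oo--o-oo--oo-oo-o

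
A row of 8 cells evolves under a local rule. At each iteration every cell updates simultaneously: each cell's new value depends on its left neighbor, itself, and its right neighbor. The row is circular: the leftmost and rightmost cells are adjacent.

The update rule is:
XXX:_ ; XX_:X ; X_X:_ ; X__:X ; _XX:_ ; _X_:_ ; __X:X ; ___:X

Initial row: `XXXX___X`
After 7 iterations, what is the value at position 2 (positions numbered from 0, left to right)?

X

___XXXX_
XXX___XX
__XXXX__
XX___XXX
_XXXX___
X___XXXX
XXXX____
position 2 holds X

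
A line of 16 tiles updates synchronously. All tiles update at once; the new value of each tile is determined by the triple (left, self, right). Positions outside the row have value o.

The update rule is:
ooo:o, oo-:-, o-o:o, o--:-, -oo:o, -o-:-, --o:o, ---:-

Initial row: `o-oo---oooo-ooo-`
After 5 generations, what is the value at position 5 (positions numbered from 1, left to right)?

-oo---oooo-ooo-o
oo---oooo-ooo-oo
o---oooo-ooo-ooo
---oooo-ooo-oooo
--oooo-ooo-ooooo
position 5 holds o

o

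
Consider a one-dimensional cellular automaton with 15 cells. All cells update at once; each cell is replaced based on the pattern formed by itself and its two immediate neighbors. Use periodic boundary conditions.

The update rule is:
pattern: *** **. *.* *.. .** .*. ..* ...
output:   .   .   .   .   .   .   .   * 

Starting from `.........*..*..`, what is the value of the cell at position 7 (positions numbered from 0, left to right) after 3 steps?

*

step 1: ********......*
step 2: .........****..
step 3: ********......*
position 7 holds *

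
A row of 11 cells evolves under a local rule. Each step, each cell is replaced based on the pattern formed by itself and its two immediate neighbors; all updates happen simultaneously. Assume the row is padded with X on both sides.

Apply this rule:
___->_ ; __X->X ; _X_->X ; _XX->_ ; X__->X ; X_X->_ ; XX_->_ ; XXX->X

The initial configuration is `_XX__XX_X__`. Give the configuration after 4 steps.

XX_XX__XXX_

step 1: ___XX___XXX
step 2: X_X__X_X_XX
step 3: __XXXX_X__X
step 4: XX_XX__XXX_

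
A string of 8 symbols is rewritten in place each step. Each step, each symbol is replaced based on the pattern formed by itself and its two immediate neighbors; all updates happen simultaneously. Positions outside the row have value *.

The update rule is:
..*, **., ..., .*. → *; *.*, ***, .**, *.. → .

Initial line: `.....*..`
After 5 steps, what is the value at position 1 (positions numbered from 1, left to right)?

.*****.*
.....*..  (repeats step 0; period 2)
step 5: .*****.*
position 1 holds .

.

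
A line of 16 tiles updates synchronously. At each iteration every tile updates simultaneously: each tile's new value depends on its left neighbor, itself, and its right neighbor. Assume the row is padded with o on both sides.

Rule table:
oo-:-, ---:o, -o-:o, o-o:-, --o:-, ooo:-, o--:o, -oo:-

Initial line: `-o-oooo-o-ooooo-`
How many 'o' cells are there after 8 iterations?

15

-o------o-------
-oooooo-ooooooo-
----------------
ooooooooooooooo-
----------------  (repeats iteration 3; period 2)
iteration 8: ooooooooooooooo-
count of o: 15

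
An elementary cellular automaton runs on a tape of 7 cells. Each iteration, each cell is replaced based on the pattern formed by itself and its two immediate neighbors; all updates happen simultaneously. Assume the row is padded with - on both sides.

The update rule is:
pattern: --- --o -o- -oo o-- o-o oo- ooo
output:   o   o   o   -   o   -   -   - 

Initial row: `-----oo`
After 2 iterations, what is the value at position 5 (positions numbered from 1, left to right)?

ooooo--
-----oo
position 5 holds -

-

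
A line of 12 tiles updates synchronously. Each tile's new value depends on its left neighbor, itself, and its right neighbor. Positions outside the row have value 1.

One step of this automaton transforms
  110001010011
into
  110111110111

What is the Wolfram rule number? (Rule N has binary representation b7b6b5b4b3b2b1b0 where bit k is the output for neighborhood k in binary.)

position 0: 111 → 1  (bit 7 = 1)
position 1: 110 → 1  (bit 6 = 1)
position 6: 101 → 1  (bit 5 = 1)
position 2: 100 → 0  (bit 4 = 0)
position 10: 011 → 1  (bit 3 = 1)
position 5: 010 → 1  (bit 2 = 1)
position 4: 001 → 1  (bit 1 = 1)
position 3: 000 → 1  (bit 0 = 1)
bits b7..b0 = 11101111 = 239

239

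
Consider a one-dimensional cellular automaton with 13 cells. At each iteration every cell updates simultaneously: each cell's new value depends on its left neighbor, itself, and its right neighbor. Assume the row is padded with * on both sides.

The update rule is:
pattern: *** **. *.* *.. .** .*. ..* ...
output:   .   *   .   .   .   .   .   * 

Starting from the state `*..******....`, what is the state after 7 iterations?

*...**.....*.

*.......*.**.
*.*****....*.
*.....*.**...
*.***....*.*.
*...*.**.....
*.*....*.***.
*...**.....*.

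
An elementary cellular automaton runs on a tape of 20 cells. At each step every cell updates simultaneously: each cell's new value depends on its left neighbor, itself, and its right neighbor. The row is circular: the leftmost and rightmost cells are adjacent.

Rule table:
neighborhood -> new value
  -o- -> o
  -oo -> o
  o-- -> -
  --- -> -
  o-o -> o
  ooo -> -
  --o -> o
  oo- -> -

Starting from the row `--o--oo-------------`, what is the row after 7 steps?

-oo-oo--------------
oo-oo---------------
o-oo---------------o
-oo---------------oo
oo---------------oo-
o---------------oo-o
---------------oo-oo

---------------oo-oo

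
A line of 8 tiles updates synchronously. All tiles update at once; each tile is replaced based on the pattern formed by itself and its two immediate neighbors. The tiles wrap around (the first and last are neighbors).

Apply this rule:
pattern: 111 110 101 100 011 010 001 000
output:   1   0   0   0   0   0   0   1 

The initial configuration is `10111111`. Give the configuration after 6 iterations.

01000000

00011111
01001110
00000100
11110001
11100100
01000000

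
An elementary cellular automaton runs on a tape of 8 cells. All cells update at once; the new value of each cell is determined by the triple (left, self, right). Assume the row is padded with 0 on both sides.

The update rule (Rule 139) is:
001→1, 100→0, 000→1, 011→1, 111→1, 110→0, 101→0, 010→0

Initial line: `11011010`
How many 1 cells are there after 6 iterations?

5

10010000
00100111
11001110
10011100
00111001
11110010
count of 1: 5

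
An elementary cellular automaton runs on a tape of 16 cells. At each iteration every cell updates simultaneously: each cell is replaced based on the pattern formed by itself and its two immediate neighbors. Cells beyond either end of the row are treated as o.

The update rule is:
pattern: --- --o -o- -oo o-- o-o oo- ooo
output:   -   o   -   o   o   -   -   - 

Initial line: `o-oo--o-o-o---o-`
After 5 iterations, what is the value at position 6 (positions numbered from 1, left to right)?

-

--o-oo-----o-o--
oo--o-o---o---oo
--oo---o-o-o-oo-
ooo-o-o------o--
-------o----o-oo
position 6 holds -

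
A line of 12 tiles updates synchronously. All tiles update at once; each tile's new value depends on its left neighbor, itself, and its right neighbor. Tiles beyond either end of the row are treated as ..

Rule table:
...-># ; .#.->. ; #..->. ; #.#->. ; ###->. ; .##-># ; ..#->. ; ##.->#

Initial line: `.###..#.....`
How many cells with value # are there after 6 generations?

6

generation 1: .#.#....####
generation 2: .....##.#..#
generation 3: ####.##.....
generation 4: #..#.##.####
generation 5: .....##.#..#  (repeats generation 2; period 3)
generation 6: ####.##.....
count of #: 6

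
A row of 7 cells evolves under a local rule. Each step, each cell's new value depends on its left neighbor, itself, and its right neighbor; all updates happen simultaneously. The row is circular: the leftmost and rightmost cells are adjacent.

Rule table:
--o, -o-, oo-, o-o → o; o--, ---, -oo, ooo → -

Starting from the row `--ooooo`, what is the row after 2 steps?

oo---oo

-o----o
oo---oo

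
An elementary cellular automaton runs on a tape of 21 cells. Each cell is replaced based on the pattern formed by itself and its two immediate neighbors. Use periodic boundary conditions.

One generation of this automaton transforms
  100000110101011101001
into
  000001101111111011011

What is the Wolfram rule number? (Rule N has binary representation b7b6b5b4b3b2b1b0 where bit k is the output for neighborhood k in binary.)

174

position 14: 111 → 1  (bit 7 = 1)
position 0: 110 → 0  (bit 6 = 0)
position 8: 101 → 1  (bit 5 = 1)
position 1: 100 → 0  (bit 4 = 0)
position 6: 011 → 1  (bit 3 = 1)
position 9: 010 → 1  (bit 2 = 1)
position 5: 001 → 1  (bit 1 = 1)
position 2: 000 → 0  (bit 0 = 0)
bits b7..b0 = 10101110 = 174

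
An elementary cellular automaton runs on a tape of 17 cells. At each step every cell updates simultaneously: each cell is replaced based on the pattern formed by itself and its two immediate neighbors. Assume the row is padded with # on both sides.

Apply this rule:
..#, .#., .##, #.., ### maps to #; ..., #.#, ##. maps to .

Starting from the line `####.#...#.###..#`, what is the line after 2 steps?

###..##.##.##.###
##.###..#..#..###

##.###..#..#..###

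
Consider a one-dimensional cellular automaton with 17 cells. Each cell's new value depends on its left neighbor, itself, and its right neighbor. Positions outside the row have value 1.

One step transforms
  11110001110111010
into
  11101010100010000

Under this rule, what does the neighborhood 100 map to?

At position 4 the neighborhood is 100; the next row has 1 there.

1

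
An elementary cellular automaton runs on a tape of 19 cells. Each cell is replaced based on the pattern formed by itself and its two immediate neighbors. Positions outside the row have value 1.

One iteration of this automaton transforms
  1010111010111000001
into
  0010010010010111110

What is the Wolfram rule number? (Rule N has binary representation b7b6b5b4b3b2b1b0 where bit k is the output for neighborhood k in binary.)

151

position 5: 111 → 1  (bit 7 = 1)
position 0: 110 → 0  (bit 6 = 0)
position 1: 101 → 0  (bit 5 = 0)
position 13: 100 → 1  (bit 4 = 1)
position 4: 011 → 0  (bit 3 = 0)
position 2: 010 → 1  (bit 2 = 1)
position 17: 001 → 1  (bit 1 = 1)
position 14: 000 → 1  (bit 0 = 1)
bits b7..b0 = 10010111 = 151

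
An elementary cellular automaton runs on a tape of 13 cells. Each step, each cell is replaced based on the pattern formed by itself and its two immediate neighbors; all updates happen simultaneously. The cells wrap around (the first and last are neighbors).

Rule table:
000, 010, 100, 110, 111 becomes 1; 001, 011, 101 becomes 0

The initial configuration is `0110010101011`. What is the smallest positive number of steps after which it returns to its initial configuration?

0011010101001
1001010101101
1101010100100
0101010110110
0101010010011
0101011011001
0101001001101
0101101100101
0100100110101
0110110010101
0010011010101
1011001010101
1001101010100
1100101010110
0110101010010
0010101011011
1010101001001
1010101101100
1010100100110
1010110110010
1010010011010
1011011001010
1001001101010
1101100101010
0100110101010
0110010101011

26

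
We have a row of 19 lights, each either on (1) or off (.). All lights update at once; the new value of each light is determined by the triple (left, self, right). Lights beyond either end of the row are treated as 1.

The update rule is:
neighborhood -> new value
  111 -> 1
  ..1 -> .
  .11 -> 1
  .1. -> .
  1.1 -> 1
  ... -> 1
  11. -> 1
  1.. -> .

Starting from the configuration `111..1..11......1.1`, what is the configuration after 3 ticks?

tick 1: 111.....11.1111..11
tick 2: 111.111.1111111..11
tick 3: 111111111111111..11

111111111111111..11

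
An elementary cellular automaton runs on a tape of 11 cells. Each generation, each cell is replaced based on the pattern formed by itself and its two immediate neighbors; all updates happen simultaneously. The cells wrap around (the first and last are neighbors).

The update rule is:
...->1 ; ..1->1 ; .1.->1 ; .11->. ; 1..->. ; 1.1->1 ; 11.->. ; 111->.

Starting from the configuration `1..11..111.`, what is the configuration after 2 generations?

1.1...1...1
.11.111.11.

.11.111.11.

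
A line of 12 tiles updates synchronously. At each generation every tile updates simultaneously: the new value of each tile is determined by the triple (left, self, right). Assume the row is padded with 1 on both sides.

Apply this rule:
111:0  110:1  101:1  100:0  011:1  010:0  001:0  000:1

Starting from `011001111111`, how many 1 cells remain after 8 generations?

8

generation 1: 111001000000
generation 2: 001000011110
generation 3: 000011010011
generation 4: 011011100010
generation 5: 111110101001
generation 6: 000011010001
generation 7: 011011100101
generation 8: 111110100011
count of 1: 8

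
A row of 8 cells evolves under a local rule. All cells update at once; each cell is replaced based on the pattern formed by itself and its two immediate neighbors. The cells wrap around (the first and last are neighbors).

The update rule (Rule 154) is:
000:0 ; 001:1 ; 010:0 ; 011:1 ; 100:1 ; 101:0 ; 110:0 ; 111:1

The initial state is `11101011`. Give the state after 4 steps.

10111110

11000011
10100111
00011111
10111110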